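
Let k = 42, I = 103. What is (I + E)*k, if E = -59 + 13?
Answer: 2394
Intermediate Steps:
E = -46
(I + E)*k = (103 - 46)*42 = 57*42 = 2394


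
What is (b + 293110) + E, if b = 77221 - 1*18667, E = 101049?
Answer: 452713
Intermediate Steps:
b = 58554 (b = 77221 - 18667 = 58554)
(b + 293110) + E = (58554 + 293110) + 101049 = 351664 + 101049 = 452713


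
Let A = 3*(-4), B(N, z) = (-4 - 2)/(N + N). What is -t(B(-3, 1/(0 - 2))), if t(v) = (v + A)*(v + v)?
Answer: 22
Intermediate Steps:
B(N, z) = -3/N (B(N, z) = -6*1/(2*N) = -3/N)
A = -12
t(v) = 2*v*(-12 + v) (t(v) = (v - 12)*(v + v) = (-12 + v)*(2*v) = 2*v*(-12 + v))
-t(B(-3, 1/(0 - 2))) = -2*(-3/(-3))*(-12 - 3/(-3)) = -2*(-3*(-⅓))*(-12 - 3*(-⅓)) = -2*(-12 + 1) = -2*(-11) = -1*(-22) = 22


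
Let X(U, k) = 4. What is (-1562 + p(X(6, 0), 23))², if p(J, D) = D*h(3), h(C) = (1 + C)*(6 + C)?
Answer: 538756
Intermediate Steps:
p(J, D) = 36*D (p(J, D) = D*(6 + 3² + 7*3) = D*(6 + 9 + 21) = D*36 = 36*D)
(-1562 + p(X(6, 0), 23))² = (-1562 + 36*23)² = (-1562 + 828)² = (-734)² = 538756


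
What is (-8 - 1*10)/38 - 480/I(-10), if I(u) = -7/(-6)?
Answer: -54783/133 ≈ -411.90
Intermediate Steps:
I(u) = 7/6 (I(u) = -7*(-⅙) = 7/6)
(-8 - 1*10)/38 - 480/I(-10) = (-8 - 1*10)/38 - 480/7/6 = (-8 - 10)*(1/38) - 480*6/7 = -18*1/38 - 2880/7 = -9/19 - 2880/7 = -54783/133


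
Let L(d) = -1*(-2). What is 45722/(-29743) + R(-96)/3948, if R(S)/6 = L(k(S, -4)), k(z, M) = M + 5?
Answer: -2144685/1397921 ≈ -1.5342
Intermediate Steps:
k(z, M) = 5 + M
L(d) = 2
R(S) = 12 (R(S) = 6*2 = 12)
45722/(-29743) + R(-96)/3948 = 45722/(-29743) + 12/3948 = 45722*(-1/29743) + 12*(1/3948) = -45722/29743 + 1/329 = -2144685/1397921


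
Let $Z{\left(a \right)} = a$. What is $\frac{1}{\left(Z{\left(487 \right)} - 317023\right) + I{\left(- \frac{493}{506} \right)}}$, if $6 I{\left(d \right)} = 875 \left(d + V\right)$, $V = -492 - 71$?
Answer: $- \frac{3036}{1210702921} \approx -2.5076 \cdot 10^{-6}$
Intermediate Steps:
$V = -563$ ($V = -492 - 71 = -563$)
$I{\left(d \right)} = - \frac{492625}{6} + \frac{875 d}{6}$ ($I{\left(d \right)} = \frac{875 \left(d - 563\right)}{6} = \frac{875 \left(-563 + d\right)}{6} = \frac{-492625 + 875 d}{6} = - \frac{492625}{6} + \frac{875 d}{6}$)
$\frac{1}{\left(Z{\left(487 \right)} - 317023\right) + I{\left(- \frac{493}{506} \right)}} = \frac{1}{\left(487 - 317023\right) - \left(\frac{492625}{6} - \frac{875 \left(- \frac{493}{506}\right)}{6}\right)} = \frac{1}{-316536 - \left(\frac{492625}{6} - \frac{875 \left(\left(-493\right) \frac{1}{506}\right)}{6}\right)} = \frac{1}{-316536 + \left(- \frac{492625}{6} + \frac{875}{6} \left(- \frac{493}{506}\right)\right)} = \frac{1}{-316536 - \frac{249699625}{3036}} = \frac{1}{- \frac{1210702921}{3036}} = - \frac{3036}{1210702921}$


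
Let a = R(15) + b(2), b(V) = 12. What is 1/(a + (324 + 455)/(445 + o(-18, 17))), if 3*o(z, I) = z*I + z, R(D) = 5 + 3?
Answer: 337/7519 ≈ 0.044820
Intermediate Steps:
R(D) = 8
o(z, I) = z/3 + I*z/3 (o(z, I) = (z*I + z)/3 = (I*z + z)/3 = (z + I*z)/3 = z/3 + I*z/3)
a = 20 (a = 8 + 12 = 20)
1/(a + (324 + 455)/(445 + o(-18, 17))) = 1/(20 + (324 + 455)/(445 + (1/3)*(-18)*(1 + 17))) = 1/(20 + 779/(445 + (1/3)*(-18)*18)) = 1/(20 + 779/(445 - 108)) = 1/(20 + 779/337) = 1/(7519/337) = 337/7519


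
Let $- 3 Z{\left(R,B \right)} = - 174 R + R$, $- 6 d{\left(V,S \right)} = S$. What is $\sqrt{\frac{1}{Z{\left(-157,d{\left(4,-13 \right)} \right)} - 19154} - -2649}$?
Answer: $\frac{2 \sqrt{96783810387}}{12089} \approx 51.468$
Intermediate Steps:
$d{\left(V,S \right)} = - \frac{S}{6}$
$Z{\left(R,B \right)} = \frac{173 R}{3}$ ($Z{\left(R,B \right)} = - \frac{- 174 R + R}{3} = - \frac{\left(-173\right) R}{3} = \frac{173 R}{3}$)
$\sqrt{\frac{1}{Z{\left(-157,d{\left(4,-13 \right)} \right)} - 19154} - -2649} = \sqrt{\frac{1}{\frac{173}{3} \left(-157\right) - 19154} - -2649} = \sqrt{\frac{1}{- \frac{27161}{3} - 19154} + 2649} = \sqrt{\frac{1}{- \frac{84623}{3}} + 2649} = \sqrt{- \frac{3}{84623} + 2649} = \sqrt{\frac{224166324}{84623}} = \frac{2 \sqrt{96783810387}}{12089}$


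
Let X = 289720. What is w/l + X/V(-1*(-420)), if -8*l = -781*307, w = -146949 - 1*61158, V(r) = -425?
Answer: -14034571808/20380195 ≈ -688.64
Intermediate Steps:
w = -208107 (w = -146949 - 61158 = -208107)
l = 239767/8 (l = -(-781)*307/8 = -⅛*(-239767) = 239767/8 ≈ 29971.)
w/l + X/V(-1*(-420)) = -208107/239767/8 + 289720/(-425) = -208107*8/239767 + 289720*(-1/425) = -1664856/239767 - 57944/85 = -14034571808/20380195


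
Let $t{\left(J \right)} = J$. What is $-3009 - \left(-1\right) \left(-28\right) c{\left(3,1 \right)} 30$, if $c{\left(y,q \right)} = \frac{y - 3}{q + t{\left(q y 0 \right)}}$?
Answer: $-3009$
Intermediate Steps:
$c{\left(y,q \right)} = \frac{-3 + y}{q}$ ($c{\left(y,q \right)} = \frac{y - 3}{q + q y 0} = \frac{-3 + y}{q + 0} = \frac{-3 + y}{q}$)
$-3009 - \left(-1\right) \left(-28\right) c{\left(3,1 \right)} 30 = -3009 - \left(-1\right) \left(-28\right) \frac{-3 + 3}{1} \cdot 30 = -3009 - 28 \cdot 1 \cdot 0 \cdot 30 = -3009 - 28 \cdot 0 \cdot 30 = -3009 - 0 \cdot 30 = -3009 - 0 = -3009 + 0 = -3009$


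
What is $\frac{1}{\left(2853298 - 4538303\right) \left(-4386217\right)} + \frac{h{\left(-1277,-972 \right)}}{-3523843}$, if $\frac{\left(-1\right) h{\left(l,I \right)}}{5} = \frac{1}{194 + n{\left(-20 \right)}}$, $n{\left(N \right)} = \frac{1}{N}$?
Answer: $\frac{739093426595497}{101024715964964983166745} \approx 7.316 \cdot 10^{-9}$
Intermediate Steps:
$h{\left(l,I \right)} = - \frac{100}{3879}$ ($h{\left(l,I \right)} = - \frac{5}{194 + \frac{1}{-20}} = - \frac{5}{194 - \frac{1}{20}} = - \frac{5}{\frac{3879}{20}} = \left(-5\right) \frac{20}{3879} = - \frac{100}{3879}$)
$\frac{1}{\left(2853298 - 4538303\right) \left(-4386217\right)} + \frac{h{\left(-1277,-972 \right)}}{-3523843} = \frac{1}{\left(2853298 - 4538303\right) \left(-4386217\right)} - \frac{100}{3879 \left(-3523843\right)} = \frac{1}{-1685005} \left(- \frac{1}{4386217}\right) - - \frac{100}{13668986997} = \left(- \frac{1}{1685005}\right) \left(- \frac{1}{4386217}\right) + \frac{100}{13668986997} = \frac{1}{7390797576085} + \frac{100}{13668986997} = \frac{739093426595497}{101024715964964983166745}$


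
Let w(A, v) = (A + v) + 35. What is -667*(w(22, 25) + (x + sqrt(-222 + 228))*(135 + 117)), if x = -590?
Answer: 99114866 - 168084*sqrt(6) ≈ 9.8703e+7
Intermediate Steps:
w(A, v) = 35 + A + v
-667*(w(22, 25) + (x + sqrt(-222 + 228))*(135 + 117)) = -667*((35 + 22 + 25) + (-590 + sqrt(-222 + 228))*(135 + 117)) = -667*(82 + (-590 + sqrt(6))*252) = -667*(82 + (-148680 + 252*sqrt(6))) = -667*(-148598 + 252*sqrt(6)) = 99114866 - 168084*sqrt(6)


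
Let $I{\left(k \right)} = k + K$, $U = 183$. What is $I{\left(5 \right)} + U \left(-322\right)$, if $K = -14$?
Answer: $-58935$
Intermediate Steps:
$I{\left(k \right)} = -14 + k$ ($I{\left(k \right)} = k - 14 = -14 + k$)
$I{\left(5 \right)} + U \left(-322\right) = \left(-14 + 5\right) + 183 \left(-322\right) = -9 - 58926 = -58935$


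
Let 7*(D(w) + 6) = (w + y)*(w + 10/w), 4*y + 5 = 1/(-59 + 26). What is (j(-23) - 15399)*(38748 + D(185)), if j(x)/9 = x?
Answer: -1938497513517/2849 ≈ -6.8041e+8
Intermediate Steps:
j(x) = 9*x
y = -83/66 (y = -5/4 + 1/(4*(-59 + 26)) = -5/4 + (¼)/(-33) = -5/4 + (¼)*(-1/33) = -5/4 - 1/132 = -83/66 ≈ -1.2576)
D(w) = -6 + (-83/66 + w)*(w + 10/w)/7 (D(w) = -6 + ((w - 83/66)*(w + 10/w))/7 = -6 + ((-83/66 + w)*(w + 10/w))/7 = -6 + (-83/66 + w)*(w + 10/w)/7)
(j(-23) - 15399)*(38748 + D(185)) = (9*(-23) - 15399)*(38748 + (1/462)*(-830 + 185*(-2112 - 83*185 + 66*185²))/185) = (-207 - 15399)*(38748 + (1/462)*(1/185)*(-830 + 185*(-2112 - 15355 + 66*34225))) = -15606*(38748 + (1/462)*(1/185)*(-830 + 185*(-2112 - 15355 + 2258850))) = -15606*(38748 + (1/462)*(1/185)*(-830 + 185*2241383)) = -15606*(38748 + (1/462)*(1/185)*(-830 + 414655855)) = -15606*(38748 + (1/462)*(1/185)*414655025) = -15606*(38748 + 82931005/17094) = -15606*745289317/17094 = -1938497513517/2849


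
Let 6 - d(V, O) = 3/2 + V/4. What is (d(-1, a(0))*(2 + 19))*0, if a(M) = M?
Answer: 0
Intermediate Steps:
d(V, O) = 9/2 - V/4 (d(V, O) = 6 - (3/2 + V/4) = 6 + (-3/2 - V/4) = 9/2 - V/4)
(d(-1, a(0))*(2 + 19))*0 = ((9/2 - ¼*(-1))*(2 + 19))*0 = ((9/2 + ¼)*21)*0 = ((19/4)*21)*0 = (399/4)*0 = 0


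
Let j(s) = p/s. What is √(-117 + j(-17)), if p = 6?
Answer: I*√33915/17 ≈ 10.833*I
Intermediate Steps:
j(s) = 6/s
√(-117 + j(-17)) = √(-117 + 6/(-17)) = √(-117 + 6*(-1/17)) = √(-117 - 6/17) = √(-1995/17) = I*√33915/17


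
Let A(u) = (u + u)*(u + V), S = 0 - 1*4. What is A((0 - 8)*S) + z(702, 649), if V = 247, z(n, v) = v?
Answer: 18505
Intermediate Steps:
S = -4 (S = 0 - 4 = -4)
A(u) = 2*u*(247 + u) (A(u) = (u + u)*(u + 247) = (2*u)*(247 + u) = 2*u*(247 + u))
A((0 - 8)*S) + z(702, 649) = 2*((0 - 8)*(-4))*(247 + (0 - 8)*(-4)) + 649 = 2*(-8*(-4))*(247 - 8*(-4)) + 649 = 2*32*(247 + 32) + 649 = 2*32*279 + 649 = 17856 + 649 = 18505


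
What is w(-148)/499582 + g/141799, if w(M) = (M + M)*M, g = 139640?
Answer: 37986780536/35420114009 ≈ 1.0725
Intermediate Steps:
w(M) = 2*M² (w(M) = (2*M)*M = 2*M²)
w(-148)/499582 + g/141799 = (2*(-148)²)/499582 + 139640/141799 = (2*21904)*(1/499582) + 139640*(1/141799) = 43808*(1/499582) + 139640/141799 = 21904/249791 + 139640/141799 = 37986780536/35420114009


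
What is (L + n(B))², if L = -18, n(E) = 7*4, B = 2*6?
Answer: 100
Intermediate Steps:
B = 12
n(E) = 28
(L + n(B))² = (-18 + 28)² = 10² = 100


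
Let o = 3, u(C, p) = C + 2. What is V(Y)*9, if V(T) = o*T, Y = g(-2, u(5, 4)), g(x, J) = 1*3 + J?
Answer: 270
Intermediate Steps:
u(C, p) = 2 + C
g(x, J) = 3 + J
Y = 10 (Y = 3 + (2 + 5) = 3 + 7 = 10)
V(T) = 3*T
V(Y)*9 = (3*10)*9 = 30*9 = 270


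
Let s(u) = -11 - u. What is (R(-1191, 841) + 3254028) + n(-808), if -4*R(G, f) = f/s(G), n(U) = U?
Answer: 15355197559/4720 ≈ 3.2532e+6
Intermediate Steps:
R(G, f) = -f/(4*(-11 - G))
(R(-1191, 841) + 3254028) + n(-808) = ((¼)*841/(11 - 1191) + 3254028) - 808 = ((¼)*841/(-1180) + 3254028) - 808 = ((¼)*841*(-1/1180) + 3254028) - 808 = (-841/4720 + 3254028) - 808 = 15359011319/4720 - 808 = 15355197559/4720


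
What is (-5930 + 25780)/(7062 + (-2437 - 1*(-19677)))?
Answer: 9925/12151 ≈ 0.81680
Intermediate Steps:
(-5930 + 25780)/(7062 + (-2437 - 1*(-19677))) = 19850/(7062 + (-2437 + 19677)) = 19850/(7062 + 17240) = 19850/24302 = 19850*(1/24302) = 9925/12151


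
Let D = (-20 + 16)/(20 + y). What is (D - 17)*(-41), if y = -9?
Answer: 7831/11 ≈ 711.91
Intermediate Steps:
D = -4/11 (D = (-20 + 16)/(20 - 9) = -4/11 ≈ -0.36364)
(D - 17)*(-41) = (-4/11 - 17)*(-41) = -191/11*(-41) = 7831/11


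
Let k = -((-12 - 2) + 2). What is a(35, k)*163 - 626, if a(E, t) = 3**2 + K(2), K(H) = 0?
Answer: 841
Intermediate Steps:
k = 12 (k = -(-14 + 2) = -1*(-12) = 12)
a(E, t) = 9 (a(E, t) = 3**2 + 0 = 9 + 0 = 9)
a(35, k)*163 - 626 = 9*163 - 626 = 1467 - 626 = 841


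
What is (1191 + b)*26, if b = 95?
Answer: 33436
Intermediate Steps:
(1191 + b)*26 = (1191 + 95)*26 = 1286*26 = 33436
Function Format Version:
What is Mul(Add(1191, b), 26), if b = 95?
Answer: 33436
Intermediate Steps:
Mul(Add(1191, b), 26) = Mul(Add(1191, 95), 26) = Mul(1286, 26) = 33436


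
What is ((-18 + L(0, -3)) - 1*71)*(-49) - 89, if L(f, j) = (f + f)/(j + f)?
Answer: 4272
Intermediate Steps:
L(f, j) = 2*f/(f + j) (L(f, j) = (2*f)/(f + j) = 2*f/(f + j))
((-18 + L(0, -3)) - 1*71)*(-49) - 89 = ((-18 + 2*0/(0 - 3)) - 1*71)*(-49) - 89 = ((-18 + 2*0/(-3)) - 71)*(-49) - 89 = ((-18 + 2*0*(-1/3)) - 71)*(-49) - 89 = ((-18 + 0) - 71)*(-49) - 89 = (-18 - 71)*(-49) - 89 = -89*(-49) - 89 = 4361 - 89 = 4272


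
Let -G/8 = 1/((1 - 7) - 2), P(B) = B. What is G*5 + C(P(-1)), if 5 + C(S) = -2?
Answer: -2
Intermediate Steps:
G = 1 (G = -8/((1 - 7) - 2) = -8/(-6 - 2) = -8/(-8) = -8*(-1/8) = 1)
C(S) = -7 (C(S) = -5 - 2 = -7)
G*5 + C(P(-1)) = 1*5 - 7 = 5 - 7 = -2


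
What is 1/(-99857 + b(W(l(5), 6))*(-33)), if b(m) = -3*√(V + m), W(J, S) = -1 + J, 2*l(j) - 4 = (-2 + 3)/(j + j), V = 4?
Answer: -1997140/199427419079 - 198*√505/199427419079 ≈ -1.0037e-5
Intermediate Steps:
l(j) = 2 + 1/(4*j) (l(j) = 2 + ((-2 + 3)/(j + j))/2 = 2 + (1/(2*j))/2 = 2 + 1/(4*j))
b(m) = -3*√(4 + m)
1/(-99857 + b(W(l(5), 6))*(-33)) = 1/(-99857 - 3*√(4 + (-1 + (2 + (¼)/5)))*(-33)) = 1/(-99857 - 3*√(4 + (-1 + (2 + (¼)*(⅕))))*(-33)) = 1/(-99857 - 3*√(4 + (-1 + (2 + 1/20)))*(-33)) = 1/(-99857 - 3*√(4 + (-1 + 41/20))*(-33)) = 1/(-99857 - 3*√(4 + 21/20)*(-33)) = 1/(-99857 - 3*√505/10*(-33)) = 1/(-99857 + 99*√505/10)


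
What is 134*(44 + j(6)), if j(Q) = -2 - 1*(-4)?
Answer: 6164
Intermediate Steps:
j(Q) = 2 (j(Q) = -2 + 4 = 2)
134*(44 + j(6)) = 134*(44 + 2) = 134*46 = 6164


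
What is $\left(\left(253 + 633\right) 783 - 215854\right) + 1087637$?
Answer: $1565521$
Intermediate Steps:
$\left(\left(253 + 633\right) 783 - 215854\right) + 1087637 = \left(886 \cdot 783 - 215854\right) + 1087637 = \left(693738 - 215854\right) + 1087637 = 477884 + 1087637 = 1565521$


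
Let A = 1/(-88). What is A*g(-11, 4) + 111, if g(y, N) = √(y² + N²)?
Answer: 111 - √137/88 ≈ 110.87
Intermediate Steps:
g(y, N) = √(N² + y²)
A = -1/88 ≈ -0.011364
A*g(-11, 4) + 111 = -√(4² + (-11)²)/88 + 111 = -√(16 + 121)/88 + 111 = -√137/88 + 111 = 111 - √137/88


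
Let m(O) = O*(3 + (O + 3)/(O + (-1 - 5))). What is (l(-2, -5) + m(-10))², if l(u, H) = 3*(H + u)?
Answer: 196249/64 ≈ 3066.4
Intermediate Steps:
m(O) = O*(3 + (3 + O)/(-6 + O)) (m(O) = O*(3 + (3 + O)/(O - 6)) = O*(3 + (3 + O)/(-6 + O)))
l(u, H) = 3*H + 3*u
(l(-2, -5) + m(-10))² = ((3*(-5) + 3*(-2)) - 10*(-15 + 4*(-10))/(-6 - 10))² = ((-15 - 6) - 10*(-15 - 40)/(-16))² = (-21 - 10*(-1/16)*(-55))² = (-21 - 275/8)² = (-443/8)² = 196249/64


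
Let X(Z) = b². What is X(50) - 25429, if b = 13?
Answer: -25260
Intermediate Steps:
X(Z) = 169 (X(Z) = 13² = 169)
X(50) - 25429 = 169 - 25429 = -25260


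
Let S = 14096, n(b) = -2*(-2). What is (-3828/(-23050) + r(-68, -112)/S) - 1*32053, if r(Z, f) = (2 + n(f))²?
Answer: -1301796898639/40614100 ≈ -32053.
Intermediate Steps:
n(b) = 4
r(Z, f) = 36 (r(Z, f) = (2 + 4)² = 6² = 36)
(-3828/(-23050) + r(-68, -112)/S) - 1*32053 = (-3828/(-23050) + 36/14096) - 1*32053 = (-3828*(-1/23050) + 36*(1/14096)) - 32053 = (1914/11525 + 9/3524) - 32053 = 6848661/40614100 - 32053 = -1301796898639/40614100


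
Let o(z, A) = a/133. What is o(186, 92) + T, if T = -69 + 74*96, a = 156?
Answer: 935811/133 ≈ 7036.2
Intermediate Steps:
o(z, A) = 156/133
T = 7035 (T = -69 + 7104 = 7035)
o(186, 92) + T = 156/133 + 7035 = 935811/133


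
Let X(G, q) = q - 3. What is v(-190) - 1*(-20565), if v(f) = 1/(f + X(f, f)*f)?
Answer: 750211201/36480 ≈ 20565.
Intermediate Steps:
X(G, q) = -3 + q
v(f) = 1/(f + f*(-3 + f)) (v(f) = 1/(f + (-3 + f)*f) = 1/(f + f*(-3 + f)))
v(-190) - 1*(-20565) = 1/((-190)*(-2 - 190)) - 1*(-20565) = -1/190/(-192) + 20565 = -1/190*(-1/192) + 20565 = 1/36480 + 20565 = 750211201/36480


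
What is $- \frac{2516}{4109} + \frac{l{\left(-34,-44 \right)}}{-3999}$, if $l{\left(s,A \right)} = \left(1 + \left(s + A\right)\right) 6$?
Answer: $- \frac{2721042}{5477297} \approx -0.49679$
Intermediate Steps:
$l{\left(s,A \right)} = 6 + 6 A + 6 s$ ($l{\left(s,A \right)} = \left(1 + \left(A + s\right)\right) 6 = \left(1 + A + s\right) 6 = 6 + 6 A + 6 s$)
$- \frac{2516}{4109} + \frac{l{\left(-34,-44 \right)}}{-3999} = - \frac{2516}{4109} + \frac{6 + 6 \left(-44\right) + 6 \left(-34\right)}{-3999} = \left(-2516\right) \frac{1}{4109} + \left(6 - 264 - 204\right) \left(- \frac{1}{3999}\right) = - \frac{2516}{4109} - - \frac{154}{1333} = - \frac{2516}{4109} + \frac{154}{1333} = - \frac{2721042}{5477297}$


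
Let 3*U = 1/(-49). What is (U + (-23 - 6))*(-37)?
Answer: 157768/147 ≈ 1073.3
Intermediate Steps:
U = -1/147 (U = (⅓)/(-49) = (⅓)*(-1/49) = -1/147 ≈ -0.0068027)
(U + (-23 - 6))*(-37) = (-1/147 + (-23 - 6))*(-37) = (-1/147 - 29)*(-37) = -4264/147*(-37) = 157768/147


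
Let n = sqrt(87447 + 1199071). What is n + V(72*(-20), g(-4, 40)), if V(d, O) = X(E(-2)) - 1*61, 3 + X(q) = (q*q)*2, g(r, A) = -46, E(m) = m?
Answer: -56 + sqrt(1286518) ≈ 1078.2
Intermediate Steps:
X(q) = -3 + 2*q**2 (X(q) = -3 + (q*q)*2 = -3 + q**2*2 = -3 + 2*q**2)
V(d, O) = -56 (V(d, O) = (-3 + 2*(-2)**2) - 1*61 = (-3 + 2*4) - 61 = (-3 + 8) - 61 = 5 - 61 = -56)
n = sqrt(1286518) ≈ 1134.2
n + V(72*(-20), g(-4, 40)) = sqrt(1286518) - 56 = -56 + sqrt(1286518)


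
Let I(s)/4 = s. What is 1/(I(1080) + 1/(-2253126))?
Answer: 2253126/9733504319 ≈ 0.00023148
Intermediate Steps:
I(s) = 4*s
1/(I(1080) + 1/(-2253126)) = 1/(4*1080 + 1/(-2253126)) = 1/(4320 - 1/2253126) = 1/(9733504319/2253126) = 2253126/9733504319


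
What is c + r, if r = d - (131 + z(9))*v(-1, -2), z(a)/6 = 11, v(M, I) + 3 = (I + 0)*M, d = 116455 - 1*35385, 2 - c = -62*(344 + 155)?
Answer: 112207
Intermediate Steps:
c = 30940 (c = 2 - (-62)*(344 + 155) = 2 - (-62)*499 = 2 - 1*(-30938) = 2 + 30938 = 30940)
d = 81070 (d = 116455 - 35385 = 81070)
v(M, I) = -3 + I*M (v(M, I) = -3 + (I + 0)*M = -3 + I*M)
z(a) = 66 (z(a) = 6*11 = 66)
r = 81267 (r = 81070 - (131 + 66)*(-3 - 2*(-1)) = 81070 - 197*(-3 + 2) = 81070 - 197*(-1) = 81070 - 1*(-197) = 81070 + 197 = 81267)
c + r = 30940 + 81267 = 112207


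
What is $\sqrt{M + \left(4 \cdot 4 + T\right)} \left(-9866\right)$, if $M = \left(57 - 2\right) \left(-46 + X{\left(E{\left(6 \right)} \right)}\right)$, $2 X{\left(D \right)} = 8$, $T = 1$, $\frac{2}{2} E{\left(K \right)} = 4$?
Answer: $- 9866 i \sqrt{2293} \approx - 4.7244 \cdot 10^{5} i$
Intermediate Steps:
$E{\left(K \right)} = 4$
$X{\left(D \right)} = 4$ ($X{\left(D \right)} = \frac{1}{2} \cdot 8 = 4$)
$M = -2310$ ($M = \left(57 - 2\right) \left(-46 + 4\right) = \left(57 - 2\right) \left(-42\right) = 55 \left(-42\right) = -2310$)
$\sqrt{M + \left(4 \cdot 4 + T\right)} \left(-9866\right) = \sqrt{-2310 + \left(4 \cdot 4 + 1\right)} \left(-9866\right) = \sqrt{-2310 + \left(16 + 1\right)} \left(-9866\right) = \sqrt{-2310 + 17} \left(-9866\right) = \sqrt{-2293} \left(-9866\right) = i \sqrt{2293} \left(-9866\right) = - 9866 i \sqrt{2293}$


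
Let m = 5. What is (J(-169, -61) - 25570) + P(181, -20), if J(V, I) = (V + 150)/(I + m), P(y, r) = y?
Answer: -1421765/56 ≈ -25389.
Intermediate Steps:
J(V, I) = (150 + V)/(5 + I) (J(V, I) = (V + 150)/(I + 5) = (150 + V)/(5 + I))
(J(-169, -61) - 25570) + P(181, -20) = ((150 - 169)/(5 - 61) - 25570) + 181 = (-19/(-56) - 25570) + 181 = (-1/56*(-19) - 25570) + 181 = (19/56 - 25570) + 181 = -1431901/56 + 181 = -1421765/56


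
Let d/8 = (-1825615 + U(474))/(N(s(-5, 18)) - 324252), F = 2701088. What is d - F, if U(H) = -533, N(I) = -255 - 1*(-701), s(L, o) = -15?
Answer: -437306945872/161903 ≈ -2.7010e+6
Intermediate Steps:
N(I) = 446 (N(I) = -255 + 701 = 446)
d = 7304592/161903 (d = 8*((-1825615 - 533)/(446 - 324252)) = 8*(-1826148/(-323806)) = 8*(-1826148*(-1/323806)) = 8*(913074/161903) = 7304592/161903 ≈ 45.117)
d - F = 7304592/161903 - 1*2701088 = 7304592/161903 - 2701088 = -437306945872/161903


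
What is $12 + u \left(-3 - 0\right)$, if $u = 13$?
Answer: $-27$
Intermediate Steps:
$12 + u \left(-3 - 0\right) = 12 + 13 \left(-3 - 0\right) = 12 + 13 \left(-3 + 0\right) = 12 + 13 \left(-3\right) = 12 - 39 = -27$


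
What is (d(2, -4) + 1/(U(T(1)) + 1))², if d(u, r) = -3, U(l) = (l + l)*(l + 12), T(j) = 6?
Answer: 422500/47089 ≈ 8.9724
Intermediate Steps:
U(l) = 2*l*(12 + l) (U(l) = (2*l)*(12 + l) = 2*l*(12 + l))
(d(2, -4) + 1/(U(T(1)) + 1))² = (-3 + 1/(2*6*(12 + 6) + 1))² = (-3 + 1/(2*6*18 + 1))² = (-3 + 1/(216 + 1))² = (-3 + 1/217)² = (-650/217)² = 422500/47089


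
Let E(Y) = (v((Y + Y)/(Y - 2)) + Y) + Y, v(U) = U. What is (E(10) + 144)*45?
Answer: 14985/2 ≈ 7492.5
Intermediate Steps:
E(Y) = 2*Y + 2*Y/(-2 + Y) (E(Y) = ((Y + Y)/(Y - 2) + Y) + Y = ((2*Y)/(-2 + Y) + Y) + Y = (2*Y/(-2 + Y) + Y) + Y = (Y + 2*Y/(-2 + Y)) + Y = 2*Y + 2*Y/(-2 + Y))
(E(10) + 144)*45 = (2*10*(-1 + 10)/(-2 + 10) + 144)*45 = (2*10*9/8 + 144)*45 = (2*10*(1/8)*9 + 144)*45 = (45/2 + 144)*45 = (333/2)*45 = 14985/2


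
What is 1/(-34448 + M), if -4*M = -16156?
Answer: -1/30409 ≈ -3.2885e-5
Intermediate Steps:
M = 4039 (M = -¼*(-16156) = 4039)
1/(-34448 + M) = 1/(-34448 + 4039) = 1/(-30409) = -1/30409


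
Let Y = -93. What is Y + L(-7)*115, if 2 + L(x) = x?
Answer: -1128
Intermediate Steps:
L(x) = -2 + x
Y + L(-7)*115 = -93 + (-2 - 7)*115 = -93 - 9*115 = -93 - 1035 = -1128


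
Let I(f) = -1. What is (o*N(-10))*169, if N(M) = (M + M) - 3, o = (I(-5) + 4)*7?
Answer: -81627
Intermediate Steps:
o = 21 (o = (-1 + 4)*7 = 3*7 = 21)
N(M) = -3 + 2*M (N(M) = 2*M - 3 = -3 + 2*M)
(o*N(-10))*169 = (21*(-3 + 2*(-10)))*169 = (21*(-3 - 20))*169 = (21*(-23))*169 = -483*169 = -81627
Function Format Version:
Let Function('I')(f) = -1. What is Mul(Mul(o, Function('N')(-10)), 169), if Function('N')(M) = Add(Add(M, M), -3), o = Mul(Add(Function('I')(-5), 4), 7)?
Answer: -81627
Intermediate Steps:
o = 21 (o = Mul(Add(-1, 4), 7) = Mul(3, 7) = 21)
Function('N')(M) = Add(-3, Mul(2, M)) (Function('N')(M) = Add(Mul(2, M), -3) = Add(-3, Mul(2, M)))
Mul(Mul(o, Function('N')(-10)), 169) = Mul(Mul(21, Add(-3, Mul(2, -10))), 169) = Mul(Mul(21, Add(-3, -20)), 169) = Mul(Mul(21, -23), 169) = Mul(-483, 169) = -81627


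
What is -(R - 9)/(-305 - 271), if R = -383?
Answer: -49/72 ≈ -0.68056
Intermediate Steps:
-(R - 9)/(-305 - 271) = -(-383 - 9)/(-305 - 271) = -(-392)/(-576) = -(-392)*(-1)/576 = -1*49/72 = -49/72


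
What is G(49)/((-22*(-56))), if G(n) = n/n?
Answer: 1/1232 ≈ 0.00081169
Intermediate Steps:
G(n) = 1
G(49)/((-22*(-56))) = 1/(-22*(-56)) = 1/1232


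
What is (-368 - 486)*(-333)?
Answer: 284382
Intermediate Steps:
(-368 - 486)*(-333) = -854*(-333) = 284382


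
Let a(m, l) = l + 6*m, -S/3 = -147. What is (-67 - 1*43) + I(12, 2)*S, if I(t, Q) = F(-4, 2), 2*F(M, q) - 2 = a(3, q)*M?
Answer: -17309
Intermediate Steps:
S = 441 (S = -3*(-147) = 441)
F(M, q) = 1 + M*(18 + q)/2 (F(M, q) = 1 + ((q + 6*3)*M)/2 = 1 + ((q + 18)*M)/2 = 1 + ((18 + q)*M)/2 = 1 + (M*(18 + q))/2 = 1 + M*(18 + q)/2)
I(t, Q) = -39 (I(t, Q) = 1 + (½)*(-4)*(18 + 2) = 1 + (½)*(-4)*20 = 1 - 40 = -39)
(-67 - 1*43) + I(12, 2)*S = (-67 - 1*43) - 39*441 = (-67 - 43) - 17199 = -110 - 17199 = -17309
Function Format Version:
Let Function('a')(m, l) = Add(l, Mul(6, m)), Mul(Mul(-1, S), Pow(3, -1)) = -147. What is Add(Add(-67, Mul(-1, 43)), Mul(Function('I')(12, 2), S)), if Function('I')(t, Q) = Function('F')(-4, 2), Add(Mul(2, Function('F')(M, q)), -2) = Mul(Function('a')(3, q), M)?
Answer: -17309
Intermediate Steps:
S = 441 (S = Mul(-3, -147) = 441)
Function('F')(M, q) = Add(1, Mul(Rational(1, 2), M, Add(18, q))) (Function('F')(M, q) = Add(1, Mul(Rational(1, 2), Mul(Add(q, Mul(6, 3)), M))) = Add(1, Mul(Rational(1, 2), Mul(Add(q, 18), M))) = Add(1, Mul(Rational(1, 2), Mul(Add(18, q), M))) = Add(1, Mul(Rational(1, 2), Mul(M, Add(18, q)))) = Add(1, Mul(Rational(1, 2), M, Add(18, q))))
Function('I')(t, Q) = -39 (Function('I')(t, Q) = Add(1, Mul(Rational(1, 2), -4, Add(18, 2))) = Add(1, Mul(Rational(1, 2), -4, 20)) = Add(1, -40) = -39)
Add(Add(-67, Mul(-1, 43)), Mul(Function('I')(12, 2), S)) = Add(Add(-67, Mul(-1, 43)), Mul(-39, 441)) = Add(Add(-67, -43), -17199) = Add(-110, -17199) = -17309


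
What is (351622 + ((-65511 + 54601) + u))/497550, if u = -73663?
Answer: 267049/497550 ≈ 0.53673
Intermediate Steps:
(351622 + ((-65511 + 54601) + u))/497550 = (351622 + ((-65511 + 54601) - 73663))/497550 = (351622 + (-10910 - 73663))*(1/497550) = (351622 - 84573)*(1/497550) = 267049*(1/497550) = 267049/497550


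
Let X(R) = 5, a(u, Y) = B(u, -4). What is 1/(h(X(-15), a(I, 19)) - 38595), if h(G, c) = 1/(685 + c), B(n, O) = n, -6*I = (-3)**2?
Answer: -1367/52759363 ≈ -2.5910e-5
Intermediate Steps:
I = -3/2 (I = -1/6*(-3)**2 = -1/6*9 = -3/2 ≈ -1.5000)
a(u, Y) = u
1/(h(X(-15), a(I, 19)) - 38595) = 1/(1/(685 - 3/2) - 38595) = 1/(1/(1367/2) - 38595) = 1/(2/1367 - 38595) = 1/(-52759363/1367) = -1367/52759363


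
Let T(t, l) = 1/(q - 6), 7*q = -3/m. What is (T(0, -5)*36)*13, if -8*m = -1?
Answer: -546/11 ≈ -49.636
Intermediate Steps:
m = ⅛ (m = -⅛*(-1) = ⅛ ≈ 0.12500)
q = -24/7 (q = (-3/⅛)/7 = (-3*8)/7 = (⅐)*(-24) = -24/7 ≈ -3.4286)
T(t, l) = -7/66 (T(t, l) = 1/(-24/7 - 6) = 1/(-66/7) = -7/66)
(T(0, -5)*36)*13 = -7/66*36*13 = -42/11*13 = -546/11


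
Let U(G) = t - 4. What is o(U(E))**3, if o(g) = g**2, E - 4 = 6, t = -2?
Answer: 46656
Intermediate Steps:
E = 10 (E = 4 + 6 = 10)
U(G) = -6 (U(G) = -2 - 4 = -6)
o(U(E))**3 = ((-6)**2)**3 = 36**3 = 46656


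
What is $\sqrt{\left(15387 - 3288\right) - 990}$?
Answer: $23 \sqrt{21} \approx 105.4$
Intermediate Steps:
$\sqrt{\left(15387 - 3288\right) - 990} = \sqrt{12099 - 990} = \sqrt{11109} = 23 \sqrt{21}$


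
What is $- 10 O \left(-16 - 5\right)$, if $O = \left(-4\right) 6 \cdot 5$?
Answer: $-25200$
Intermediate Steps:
$O = -120$ ($O = \left(-24\right) 5 = -120$)
$- 10 O \left(-16 - 5\right) = \left(-10\right) \left(-120\right) \left(-16 - 5\right) = 1200 \left(-21\right) = -25200$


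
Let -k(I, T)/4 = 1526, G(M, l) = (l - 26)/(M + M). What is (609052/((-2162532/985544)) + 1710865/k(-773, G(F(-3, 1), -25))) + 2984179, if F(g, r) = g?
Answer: 8930959116292895/3300023832 ≈ 2.7063e+6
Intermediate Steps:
G(M, l) = (-26 + l)/(2*M) (G(M, l) = (-26 + l)/((2*M)) = (-26 + l)*(1/(2*M)) = (-26 + l)/(2*M))
k(I, T) = -6104 (k(I, T) = -4*1526 = -6104)
(609052/((-2162532/985544)) + 1710865/k(-773, G(F(-3, 1), -25))) + 2984179 = (609052/((-2162532/985544)) + 1710865/(-6104)) + 2984179 = (609052/((-2162532*1/985544)) + 1710865*(-1/6104)) + 2984179 = (609052/(-540633/246386) - 1710865/6104) + 2984179 = (609052*(-246386/540633) - 1710865/6104) + 2984179 = (-150061886072/540633 - 1710865/6104) + 2984179 = -916902702661033/3300023832 + 2984179 = 8930959116292895/3300023832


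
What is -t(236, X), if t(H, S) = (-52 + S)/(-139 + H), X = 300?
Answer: -248/97 ≈ -2.5567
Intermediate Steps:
t(H, S) = (-52 + S)/(-139 + H)
-t(236, X) = -(-52 + 300)/(-139 + 236) = -248/97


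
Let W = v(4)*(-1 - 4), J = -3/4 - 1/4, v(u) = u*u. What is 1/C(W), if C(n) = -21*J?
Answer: 1/21 ≈ 0.047619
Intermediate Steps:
v(u) = u²
J = -1 (J = -3*¼ - 1*¼ = -¾ - ¼ = -1)
W = -80 (W = 4²*(-1 - 4) = 16*(-5) = -80)
C(n) = 21 (C(n) = -21*(-1) = 21)
1/C(W) = 1/21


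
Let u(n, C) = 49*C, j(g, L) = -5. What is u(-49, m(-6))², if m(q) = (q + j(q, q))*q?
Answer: 10458756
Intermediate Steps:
m(q) = q*(-5 + q) (m(q) = (q - 5)*q = (-5 + q)*q = q*(-5 + q))
u(-49, m(-6))² = (49*(-6*(-5 - 6)))² = (49*(-6*(-11)))² = (49*66)² = 3234² = 10458756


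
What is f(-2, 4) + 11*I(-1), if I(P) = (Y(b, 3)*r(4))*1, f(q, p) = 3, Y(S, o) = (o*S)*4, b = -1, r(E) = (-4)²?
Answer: -2109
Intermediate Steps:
r(E) = 16
Y(S, o) = 4*S*o (Y(S, o) = (S*o)*4 = 4*S*o)
I(P) = -192 (I(P) = ((4*(-1)*3)*16)*1 = -12*16*1 = -192*1 = -192)
f(-2, 4) + 11*I(-1) = 3 + 11*(-192) = 3 - 2112 = -2109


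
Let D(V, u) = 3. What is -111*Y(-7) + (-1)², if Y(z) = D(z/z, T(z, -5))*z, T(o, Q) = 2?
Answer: 2332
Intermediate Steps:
Y(z) = 3*z
-111*Y(-7) + (-1)² = -333*(-7) + (-1)² = -111*(-21) + 1 = 2331 + 1 = 2332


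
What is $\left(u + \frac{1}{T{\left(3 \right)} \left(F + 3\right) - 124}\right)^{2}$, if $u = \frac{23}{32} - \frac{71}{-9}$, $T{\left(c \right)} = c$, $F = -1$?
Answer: $\frac{21350177689}{288728064} \approx 73.946$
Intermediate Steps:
$u = \frac{2479}{288}$ ($u = 23 \cdot \frac{1}{32} - - \frac{71}{9} = \frac{23}{32} + \frac{71}{9} = \frac{2479}{288} \approx 8.6076$)
$\left(u + \frac{1}{T{\left(3 \right)} \left(F + 3\right) - 124}\right)^{2} = \left(\frac{2479}{288} + \frac{1}{3 \left(-1 + 3\right) - 124}\right)^{2} = \left(\frac{2479}{288} + \frac{1}{3 \cdot 2 - 124}\right)^{2} = \left(\frac{2479}{288} + \frac{1}{6 - 124}\right)^{2} = \left(\frac{2479}{288} + \frac{1}{-118}\right)^{2} = \left(\frac{2479}{288} - \frac{1}{118}\right)^{2} = \left(\frac{146117}{16992}\right)^{2} = \frac{21350177689}{288728064}$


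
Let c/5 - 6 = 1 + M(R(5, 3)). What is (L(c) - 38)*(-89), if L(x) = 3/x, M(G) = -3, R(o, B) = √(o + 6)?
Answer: 67373/20 ≈ 3368.6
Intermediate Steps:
R(o, B) = √(6 + o)
c = 20 (c = 30 + 5*(1 - 3) = 30 + 5*(-2) = 30 - 10 = 20)
(L(c) - 38)*(-89) = (3/20 - 38)*(-89) = -757/20*(-89) = 67373/20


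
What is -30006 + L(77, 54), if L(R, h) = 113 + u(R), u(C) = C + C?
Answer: -29739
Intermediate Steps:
u(C) = 2*C
L(R, h) = 113 + 2*R
-30006 + L(77, 54) = -30006 + (113 + 2*77) = -30006 + (113 + 154) = -30006 + 267 = -29739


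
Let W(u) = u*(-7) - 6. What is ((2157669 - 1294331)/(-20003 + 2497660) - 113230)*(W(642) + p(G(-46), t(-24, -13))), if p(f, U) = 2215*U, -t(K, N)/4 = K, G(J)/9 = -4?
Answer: -8341782551143440/353951 ≈ -2.3568e+10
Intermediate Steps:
G(J) = -36 (G(J) = 9*(-4) = -36)
t(K, N) = -4*K
W(u) = -6 - 7*u (W(u) = -7*u - 6 = -6 - 7*u)
((2157669 - 1294331)/(-20003 + 2497660) - 113230)*(W(642) + p(G(-46), t(-24, -13))) = ((2157669 - 1294331)/(-20003 + 2497660) - 113230)*((-6 - 7*642) + 2215*(-4*(-24))) = (863338/2477657 - 113230)*((-6 - 4494) + 2215*96) = (863338*(1/2477657) - 113230)*(-4500 + 212640) = (123334/353951 - 113230)*208140 = -40077748396/353951*208140 = -8341782551143440/353951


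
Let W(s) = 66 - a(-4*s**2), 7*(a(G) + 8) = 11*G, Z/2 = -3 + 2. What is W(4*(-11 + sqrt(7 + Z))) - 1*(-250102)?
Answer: 262848 - 15488*sqrt(5)/7 ≈ 2.5790e+5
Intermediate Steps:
Z = -2 (Z = 2*(-3 + 2) = 2*(-1) = -2)
a(G) = -8 + 11*G/7 (a(G) = -8 + (11*G)/7 = -8 + 11*G/7)
W(s) = 74 + 44*s**2/7 (W(s) = 66 - (-8 + 11*(-4*s**2)/7) = 66 - (-8 - 44*s**2/7) = 66 + (8 + 44*s**2/7) = 74 + 44*s**2/7)
W(4*(-11 + sqrt(7 + Z))) - 1*(-250102) = (74 + 44*(4*(-11 + sqrt(7 - 2)))**2/7) - 1*(-250102) = (74 + 44*(4*(-11 + sqrt(5)))**2/7) + 250102 = (74 + 44*(-44 + 4*sqrt(5))**2/7) + 250102 = 250176 + 44*(-44 + 4*sqrt(5))**2/7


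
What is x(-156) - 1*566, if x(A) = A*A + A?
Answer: 23614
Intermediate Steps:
x(A) = A + A² (x(A) = A² + A = A + A²)
x(-156) - 1*566 = -156*(1 - 156) - 1*566 = -156*(-155) - 566 = 24180 - 566 = 23614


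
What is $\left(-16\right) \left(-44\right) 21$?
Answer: $14784$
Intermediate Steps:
$\left(-16\right) \left(-44\right) 21 = 704 \cdot 21 = 14784$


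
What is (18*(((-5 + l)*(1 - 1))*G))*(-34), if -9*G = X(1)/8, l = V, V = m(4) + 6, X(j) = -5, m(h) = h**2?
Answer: 0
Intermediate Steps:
V = 22 (V = 4**2 + 6 = 16 + 6 = 22)
l = 22
G = 5/72 (G = -(-5)/(9*8) = -1/9*(-5/8) = 5/72 ≈ 0.069444)
(18*(((-5 + l)*(1 - 1))*G))*(-34) = (18*(((-5 + 22)*(1 - 1))*(5/72)))*(-34) = (18*((17*0)*(5/72)))*(-34) = (18*(0*(5/72)))*(-34) = (18*0)*(-34) = 0*(-34) = 0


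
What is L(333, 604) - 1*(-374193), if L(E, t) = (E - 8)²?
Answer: 479818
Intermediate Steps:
L(E, t) = (-8 + E)²
L(333, 604) - 1*(-374193) = (-8 + 333)² - 1*(-374193) = 325² + 374193 = 105625 + 374193 = 479818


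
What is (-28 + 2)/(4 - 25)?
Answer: 26/21 ≈ 1.2381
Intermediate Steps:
(-28 + 2)/(4 - 25) = -26/(-21) = -1/21*(-26) = 26/21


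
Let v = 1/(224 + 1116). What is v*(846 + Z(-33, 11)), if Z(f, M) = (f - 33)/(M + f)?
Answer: 849/1340 ≈ 0.63358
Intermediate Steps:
Z(f, M) = (-33 + f)/(M + f)
v = 1/1340 ≈ 0.00074627
v*(846 + Z(-33, 11)) = (846 + (-33 - 33)/(11 - 33))/1340 = (846 - 66/(-22))/1340 = (846 - 1/22*(-66))/1340 = (846 + 3)/1340 = (1/1340)*849 = 849/1340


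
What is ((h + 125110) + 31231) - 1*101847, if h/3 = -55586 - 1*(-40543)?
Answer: 9365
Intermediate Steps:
h = -45129 (h = 3*(-55586 - 1*(-40543)) = 3*(-55586 + 40543) = 3*(-15043) = -45129)
((h + 125110) + 31231) - 1*101847 = ((-45129 + 125110) + 31231) - 1*101847 = (79981 + 31231) - 101847 = 111212 - 101847 = 9365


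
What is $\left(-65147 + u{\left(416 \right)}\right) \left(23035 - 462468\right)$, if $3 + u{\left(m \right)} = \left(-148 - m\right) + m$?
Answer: $28694096034$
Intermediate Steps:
$u{\left(m \right)} = -151$ ($u{\left(m \right)} = -3 + \left(\left(-148 - m\right) + m\right) = -3 - 148 = -151$)
$\left(-65147 + u{\left(416 \right)}\right) \left(23035 - 462468\right) = \left(-65147 - 151\right) \left(23035 - 462468\right) = \left(-65298\right) \left(-439433\right) = 28694096034$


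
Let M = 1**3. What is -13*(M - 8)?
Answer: 91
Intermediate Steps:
M = 1
-13*(M - 8) = -13*(1 - 8) = -13*(-7) = 91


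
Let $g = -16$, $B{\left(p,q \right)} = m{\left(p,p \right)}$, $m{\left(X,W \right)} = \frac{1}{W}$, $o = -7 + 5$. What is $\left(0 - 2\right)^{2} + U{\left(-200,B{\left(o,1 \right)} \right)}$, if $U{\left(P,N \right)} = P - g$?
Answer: $-180$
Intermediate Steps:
$o = -2$
$B{\left(p,q \right)} = \frac{1}{p}$
$U{\left(P,N \right)} = 16 + P$ ($U{\left(P,N \right)} = P - -16 = P + 16 = 16 + P$)
$\left(0 - 2\right)^{2} + U{\left(-200,B{\left(o,1 \right)} \right)} = \left(0 - 2\right)^{2} + \left(16 - 200\right) = \left(-2\right)^{2} - 184 = 4 - 184 = -180$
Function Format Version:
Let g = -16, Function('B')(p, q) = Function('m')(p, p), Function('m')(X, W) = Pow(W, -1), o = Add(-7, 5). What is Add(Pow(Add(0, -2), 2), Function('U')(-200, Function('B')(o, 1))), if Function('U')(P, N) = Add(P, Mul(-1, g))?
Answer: -180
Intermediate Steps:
o = -2
Function('B')(p, q) = Pow(p, -1)
Function('U')(P, N) = Add(16, P) (Function('U')(P, N) = Add(P, Mul(-1, -16)) = Add(P, 16) = Add(16, P))
Add(Pow(Add(0, -2), 2), Function('U')(-200, Function('B')(o, 1))) = Add(Pow(Add(0, -2), 2), Add(16, -200)) = Add(Pow(-2, 2), -184) = Add(4, -184) = -180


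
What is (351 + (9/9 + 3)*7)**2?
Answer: 143641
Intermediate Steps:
(351 + (9/9 + 3)*7)**2 = (351 + (9*(1/9) + 3)*7)**2 = (351 + (1 + 3)*7)**2 = (351 + 4*7)**2 = (351 + 28)**2 = 379**2 = 143641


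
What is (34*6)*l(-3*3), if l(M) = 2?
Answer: 408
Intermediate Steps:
(34*6)*l(-3*3) = (34*6)*2 = 204*2 = 408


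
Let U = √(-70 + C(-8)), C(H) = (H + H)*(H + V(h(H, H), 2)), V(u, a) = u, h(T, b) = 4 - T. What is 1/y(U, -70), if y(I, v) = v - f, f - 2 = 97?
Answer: -1/169 ≈ -0.0059172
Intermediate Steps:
f = 99 (f = 2 + 97 = 99)
C(H) = 8*H (C(H) = (H + H)*(H + (4 - H)) = (2*H)*4 = 8*H)
U = I*√134 (U = √(-70 + 8*(-8)) = √(-70 - 64) = √(-134) = I*√134 ≈ 11.576*I)
y(I, v) = -99 + v (y(I, v) = v - 1*99 = v - 99 = -99 + v)
1/y(U, -70) = 1/(-99 - 70) = 1/(-169) = -1/169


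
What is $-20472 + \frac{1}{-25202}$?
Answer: $- \frac{515935345}{25202} \approx -20472.0$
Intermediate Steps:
$-20472 + \frac{1}{-25202} = -20472 - \frac{1}{25202} = - \frac{515935345}{25202}$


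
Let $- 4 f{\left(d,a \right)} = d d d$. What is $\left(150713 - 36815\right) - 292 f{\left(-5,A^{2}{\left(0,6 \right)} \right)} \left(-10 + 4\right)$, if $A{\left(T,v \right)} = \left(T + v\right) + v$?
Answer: $168648$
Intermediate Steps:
$A{\left(T,v \right)} = T + 2 v$
$f{\left(d,a \right)} = - \frac{d^{3}}{4}$ ($f{\left(d,a \right)} = - \frac{d d d}{4} = - \frac{d^{2} d}{4} = - \frac{d^{3}}{4}$)
$\left(150713 - 36815\right) - 292 f{\left(-5,A^{2}{\left(0,6 \right)} \right)} \left(-10 + 4\right) = \left(150713 - 36815\right) - 292 - \frac{\left(-5\right)^{3}}{4} \left(-10 + 4\right) = 113898 - 292 \left(- \frac{1}{4}\right) \left(-125\right) \left(-6\right) = 113898 - 292 \cdot \frac{125}{4} \left(-6\right) = 113898 - -54750 = 113898 + 54750 = 168648$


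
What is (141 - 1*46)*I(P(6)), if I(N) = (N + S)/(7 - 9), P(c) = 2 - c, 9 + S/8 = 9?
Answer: 190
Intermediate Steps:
S = 0 (S = -72 + 8*9 = -72 + 72 = 0)
I(N) = -N/2 (I(N) = (N + 0)/(7 - 9) = N/(-2) = N*(-1/2) = -N/2)
(141 - 1*46)*I(P(6)) = (141 - 1*46)*(-(2 - 1*6)/2) = (141 - 46)*(-(2 - 6)/2) = 95*(-1/2*(-4)) = 95*2 = 190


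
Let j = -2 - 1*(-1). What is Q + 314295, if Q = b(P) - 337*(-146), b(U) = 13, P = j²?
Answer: 363510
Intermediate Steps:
j = -1 (j = -2 + 1 = -1)
P = 1 (P = (-1)² = 1)
Q = 49215 (Q = 13 - 337*(-146) = 13 + 49202 = 49215)
Q + 314295 = 49215 + 314295 = 363510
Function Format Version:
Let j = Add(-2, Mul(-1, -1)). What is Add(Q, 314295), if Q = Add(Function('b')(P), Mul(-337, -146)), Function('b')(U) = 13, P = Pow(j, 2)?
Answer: 363510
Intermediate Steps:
j = -1 (j = Add(-2, 1) = -1)
P = 1 (P = Pow(-1, 2) = 1)
Q = 49215 (Q = Add(13, Mul(-337, -146)) = Add(13, 49202) = 49215)
Add(Q, 314295) = Add(49215, 314295) = 363510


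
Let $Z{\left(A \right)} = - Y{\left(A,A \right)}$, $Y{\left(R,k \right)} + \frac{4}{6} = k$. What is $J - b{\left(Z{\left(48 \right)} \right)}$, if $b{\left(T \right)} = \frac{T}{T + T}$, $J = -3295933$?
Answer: $- \frac{6591867}{2} \approx -3.2959 \cdot 10^{6}$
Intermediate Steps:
$Y{\left(R,k \right)} = - \frac{2}{3} + k$
$Z{\left(A \right)} = \frac{2}{3} - A$ ($Z{\left(A \right)} = - (- \frac{2}{3} + A) = \frac{2}{3} - A$)
$b{\left(T \right)} = \frac{1}{2}$ ($b{\left(T \right)} = \frac{T}{2 T} = T \frac{1}{2 T} = \frac{1}{2}$)
$J - b{\left(Z{\left(48 \right)} \right)} = -3295933 - \frac{1}{2} = - \frac{6591867}{2}$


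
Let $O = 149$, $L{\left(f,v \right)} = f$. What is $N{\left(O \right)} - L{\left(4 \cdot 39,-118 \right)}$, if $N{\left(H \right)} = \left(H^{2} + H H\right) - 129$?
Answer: $44117$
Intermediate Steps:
$N{\left(H \right)} = -129 + 2 H^{2}$ ($N{\left(H \right)} = \left(H^{2} + H^{2}\right) - 129 = 2 H^{2} - 129 = -129 + 2 H^{2}$)
$N{\left(O \right)} - L{\left(4 \cdot 39,-118 \right)} = \left(-129 + 2 \cdot 149^{2}\right) - 4 \cdot 39 = \left(-129 + 2 \cdot 22201\right) - 156 = \left(-129 + 44402\right) - 156 = 44273 - 156 = 44117$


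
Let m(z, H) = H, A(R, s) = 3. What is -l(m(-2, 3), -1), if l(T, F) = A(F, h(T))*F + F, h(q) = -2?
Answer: 4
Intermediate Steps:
l(T, F) = 4*F (l(T, F) = 3*F + F = 4*F)
-l(m(-2, 3), -1) = -4*(-1) = -1*(-4) = 4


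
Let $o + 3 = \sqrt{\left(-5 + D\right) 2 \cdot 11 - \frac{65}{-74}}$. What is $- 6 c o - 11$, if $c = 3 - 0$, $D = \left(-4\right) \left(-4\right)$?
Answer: $43 - \frac{27 \sqrt{147778}}{37} \approx -237.52$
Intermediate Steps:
$D = 16$
$c = 3$ ($c = 3 + 0 = 3$)
$o = -3 + \frac{3 \sqrt{147778}}{74}$ ($o = -3 + \sqrt{\left(-5 + 16\right) 2 \cdot 11 - \frac{65}{-74}} = -3 + \sqrt{11 \cdot 2 \cdot 11 - - \frac{65}{74}} = -3 + \sqrt{22 \cdot 11 + \frac{65}{74}} = -3 + \sqrt{242 + \frac{65}{74}} = -3 + \sqrt{\frac{17973}{74}} = -3 + \frac{3 \sqrt{147778}}{74} \approx 12.585$)
$- 6 c o - 11 = \left(-6\right) 3 \left(-3 + \frac{3 \sqrt{147778}}{74}\right) - 11 = - 18 \left(-3 + \frac{3 \sqrt{147778}}{74}\right) - 11 = \left(54 - \frac{27 \sqrt{147778}}{37}\right) - 11 = 43 - \frac{27 \sqrt{147778}}{37}$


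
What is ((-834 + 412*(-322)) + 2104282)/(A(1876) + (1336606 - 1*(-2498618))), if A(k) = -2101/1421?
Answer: 2800484064/5449851203 ≈ 0.51386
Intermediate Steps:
A(k) = -2101/1421 (A(k) = -2101*1/1421 = -2101/1421)
((-834 + 412*(-322)) + 2104282)/(A(1876) + (1336606 - 1*(-2498618))) = ((-834 + 412*(-322)) + 2104282)/(-2101/1421 + (1336606 - 1*(-2498618))) = ((-834 - 132664) + 2104282)/(-2101/1421 + (1336606 + 2498618)) = (-133498 + 2104282)/(-2101/1421 + 3835224) = 1970784/(5449851203/1421) = 1970784*(1421/5449851203) = 2800484064/5449851203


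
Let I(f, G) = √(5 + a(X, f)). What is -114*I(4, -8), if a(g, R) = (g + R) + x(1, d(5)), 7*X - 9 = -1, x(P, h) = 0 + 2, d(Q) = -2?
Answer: -114*√595/7 ≈ -397.25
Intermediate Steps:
x(P, h) = 2
X = 8/7 (X = 9/7 + (⅐)*(-1) = 9/7 - ⅐ = 8/7 ≈ 1.1429)
a(g, R) = 2 + R + g (a(g, R) = (g + R) + 2 = (R + g) + 2 = 2 + R + g)
I(f, G) = √(57/7 + f) (I(f, G) = √(5 + (2 + f + 8/7)) = √(5 + (22/7 + f)) = √(57/7 + f))
-114*I(4, -8) = -114*√(399 + 49*4)/7 = -114*√(399 + 196)/7 = -114*√595/7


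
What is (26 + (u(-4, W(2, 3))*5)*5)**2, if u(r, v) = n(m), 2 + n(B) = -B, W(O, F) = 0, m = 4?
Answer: 15376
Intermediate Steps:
n(B) = -2 - B
u(r, v) = -6 (u(r, v) = -2 - 1*4 = -2 - 4 = -6)
(26 + (u(-4, W(2, 3))*5)*5)**2 = (26 - 6*5*5)**2 = (26 - 30*5)**2 = (26 - 150)**2 = (-124)**2 = 15376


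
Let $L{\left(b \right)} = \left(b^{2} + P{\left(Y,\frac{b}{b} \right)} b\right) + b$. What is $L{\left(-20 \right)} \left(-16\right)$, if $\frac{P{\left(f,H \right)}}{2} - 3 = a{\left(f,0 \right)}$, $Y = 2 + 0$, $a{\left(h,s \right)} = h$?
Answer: $-2880$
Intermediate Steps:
$Y = 2$
$P{\left(f,H \right)} = 6 + 2 f$
$L{\left(b \right)} = b^{2} + 11 b$ ($L{\left(b \right)} = \left(b^{2} + \left(6 + 2 \cdot 2\right) b\right) + b = \left(b^{2} + \left(6 + 4\right) b\right) + b = \left(b^{2} + 10 b\right) + b = b^{2} + 11 b$)
$L{\left(-20 \right)} \left(-16\right) = - 20 \left(11 - 20\right) \left(-16\right) = \left(-20\right) \left(-9\right) \left(-16\right) = 180 \left(-16\right) = -2880$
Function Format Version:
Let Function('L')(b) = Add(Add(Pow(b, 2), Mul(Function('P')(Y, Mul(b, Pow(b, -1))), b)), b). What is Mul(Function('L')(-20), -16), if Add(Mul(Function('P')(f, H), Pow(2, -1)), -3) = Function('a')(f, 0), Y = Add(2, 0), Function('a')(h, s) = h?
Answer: -2880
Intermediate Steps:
Y = 2
Function('P')(f, H) = Add(6, Mul(2, f))
Function('L')(b) = Add(Pow(b, 2), Mul(11, b)) (Function('L')(b) = Add(Add(Pow(b, 2), Mul(Add(6, Mul(2, 2)), b)), b) = Add(Add(Pow(b, 2), Mul(Add(6, 4), b)), b) = Add(Add(Pow(b, 2), Mul(10, b)), b) = Add(Pow(b, 2), Mul(11, b)))
Mul(Function('L')(-20), -16) = Mul(Mul(-20, Add(11, -20)), -16) = Mul(Mul(-20, -9), -16) = Mul(180, -16) = -2880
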